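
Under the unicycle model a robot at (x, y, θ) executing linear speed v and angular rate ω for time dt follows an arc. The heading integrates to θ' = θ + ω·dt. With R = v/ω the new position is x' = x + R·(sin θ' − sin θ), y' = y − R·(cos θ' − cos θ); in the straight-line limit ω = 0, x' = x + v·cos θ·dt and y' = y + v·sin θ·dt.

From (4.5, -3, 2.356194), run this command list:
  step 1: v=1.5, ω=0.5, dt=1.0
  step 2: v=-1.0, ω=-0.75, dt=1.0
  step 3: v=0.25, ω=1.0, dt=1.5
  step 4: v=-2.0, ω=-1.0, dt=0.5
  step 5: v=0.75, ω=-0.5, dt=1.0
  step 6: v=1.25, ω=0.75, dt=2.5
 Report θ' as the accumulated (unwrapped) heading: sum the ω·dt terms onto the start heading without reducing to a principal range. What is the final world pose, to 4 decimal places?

step 1: θ'=2.8562 (R=3.0000) → pose (3.2233, -2.2427, 2.8562)
step 2: θ'=2.1062 (R=1.3333) → pose (3.9947, -2.8418, 2.1062)
step 3: θ'=3.6062 (R=0.2500) → pose (3.6676, -2.7459, 3.6062)
step 4: θ'=3.1062 (R=2.0000) → pose (4.6345, -2.5351, 3.1062)
step 5: θ'=2.6062 (R=-1.5000) → pose (3.9224, -2.3262, 2.6062)
step 6: θ'=4.4812 (R=1.6667) → pose (1.4497, -3.3777, 4.4812)

(1.4497, -3.3777, 4.4812)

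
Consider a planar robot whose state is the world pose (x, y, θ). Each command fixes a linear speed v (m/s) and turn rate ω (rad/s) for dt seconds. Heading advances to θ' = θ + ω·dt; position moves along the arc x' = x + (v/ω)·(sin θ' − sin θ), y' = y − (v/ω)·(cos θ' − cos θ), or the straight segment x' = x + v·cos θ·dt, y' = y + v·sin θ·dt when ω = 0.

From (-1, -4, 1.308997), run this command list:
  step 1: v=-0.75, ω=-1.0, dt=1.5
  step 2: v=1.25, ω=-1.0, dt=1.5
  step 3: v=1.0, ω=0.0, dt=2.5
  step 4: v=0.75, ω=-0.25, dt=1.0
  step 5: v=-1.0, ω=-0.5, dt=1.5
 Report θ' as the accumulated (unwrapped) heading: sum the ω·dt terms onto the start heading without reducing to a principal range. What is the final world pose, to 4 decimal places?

(-0.3510, -8.0503, -2.6910)

step 1: θ'=-0.1910 (R=0.7500) → pose (-1.8668, -4.5422, -0.1910)
step 2: θ'=-1.6910 (R=-1.2500) → pose (-0.8632, -5.9194, -1.6910)
step 3: θ'=-1.6910 (straight) → pose (-1.1629, -8.4014, -1.6910)
step 4: θ'=-1.9410 (R=-3.0000) → pose (-1.3445, -9.1270, -1.9410)
step 5: θ'=-2.6910 (R=2.0000) → pose (-0.3510, -8.0503, -2.6910)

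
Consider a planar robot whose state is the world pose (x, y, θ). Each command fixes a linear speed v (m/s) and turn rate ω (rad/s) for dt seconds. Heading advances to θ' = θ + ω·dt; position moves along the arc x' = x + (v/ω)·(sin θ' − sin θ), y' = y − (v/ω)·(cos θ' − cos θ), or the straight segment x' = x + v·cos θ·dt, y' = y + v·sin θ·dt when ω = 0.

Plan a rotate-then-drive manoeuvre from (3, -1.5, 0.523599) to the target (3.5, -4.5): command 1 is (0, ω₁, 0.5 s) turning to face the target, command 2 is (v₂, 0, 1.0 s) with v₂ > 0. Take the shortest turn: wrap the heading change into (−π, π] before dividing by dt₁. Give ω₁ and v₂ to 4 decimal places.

ω₁ = -3.8585, v₂ = 3.0414

heading to target = atan2(-4.5−-1.5, 3.5−3) = -1.4056
Δθ = wrap(-1.4056 − 0.5236) = -1.9292; ω₁ = Δθ/dt₁ = -3.8585
distance = √((3.5−3)² + (-4.5−-1.5)²) = 3.0414; v₂ = distance/dt₂ = 3.0414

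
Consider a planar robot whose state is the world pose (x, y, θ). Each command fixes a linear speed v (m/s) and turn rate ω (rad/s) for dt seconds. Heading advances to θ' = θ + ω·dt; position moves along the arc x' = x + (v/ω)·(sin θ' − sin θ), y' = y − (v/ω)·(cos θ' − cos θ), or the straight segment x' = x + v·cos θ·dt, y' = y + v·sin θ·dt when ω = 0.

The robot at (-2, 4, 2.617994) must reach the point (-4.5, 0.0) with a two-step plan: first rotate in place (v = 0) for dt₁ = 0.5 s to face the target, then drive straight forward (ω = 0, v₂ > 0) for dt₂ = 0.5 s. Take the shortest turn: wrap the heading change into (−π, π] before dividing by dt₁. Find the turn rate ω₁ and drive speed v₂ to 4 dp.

heading to target = atan2(0−4, -4.5−-2) = -2.1294
Δθ = wrap(-2.1294 − 2.6180) = 1.5358; ω₁ = Δθ/dt₁ = 3.0716
distance = √((-4.5−-2)² + (0−4)²) = 4.7170; v₂ = distance/dt₂ = 9.4340

ω₁ = 3.0716, v₂ = 9.4340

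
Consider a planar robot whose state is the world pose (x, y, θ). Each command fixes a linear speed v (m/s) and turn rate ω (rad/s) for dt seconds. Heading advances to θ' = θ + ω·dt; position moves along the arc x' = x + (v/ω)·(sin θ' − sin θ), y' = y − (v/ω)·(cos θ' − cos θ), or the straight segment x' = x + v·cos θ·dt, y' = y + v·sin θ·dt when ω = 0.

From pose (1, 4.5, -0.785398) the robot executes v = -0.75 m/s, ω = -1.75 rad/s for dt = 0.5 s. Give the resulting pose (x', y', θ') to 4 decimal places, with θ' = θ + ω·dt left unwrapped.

θ' = -0.7854 + -1.75·0.5 = -1.6604
R = v/ω = -0.75/-1.75 = 0.4286
x' = 1 + 0.4286·(sin -1.6604 − sin -0.7854) = 0.8762
y' = 4.5 − 0.4286·(cos -1.6604 − cos -0.7854) = 4.8414

(0.8762, 4.8414, -1.6604)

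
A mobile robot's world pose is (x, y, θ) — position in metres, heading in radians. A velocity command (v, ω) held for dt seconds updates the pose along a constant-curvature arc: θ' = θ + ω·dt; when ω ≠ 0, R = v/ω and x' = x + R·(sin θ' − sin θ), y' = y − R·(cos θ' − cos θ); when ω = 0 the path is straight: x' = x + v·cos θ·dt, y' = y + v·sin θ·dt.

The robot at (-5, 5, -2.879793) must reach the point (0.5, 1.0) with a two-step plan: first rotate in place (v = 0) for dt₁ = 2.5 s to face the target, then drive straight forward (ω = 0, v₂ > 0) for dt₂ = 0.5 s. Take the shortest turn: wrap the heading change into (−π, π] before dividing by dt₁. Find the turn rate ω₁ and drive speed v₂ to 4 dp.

heading to target = atan2(1−5, 0.5−-5) = -0.6288
Δθ = wrap(-0.6288 − -2.8798) = 2.2510; ω₁ = Δθ/dt₁ = 0.9004
distance = √((0.5−-5)² + (1−5)²) = 6.8007; v₂ = distance/dt₂ = 13.6015

ω₁ = 0.9004, v₂ = 13.6015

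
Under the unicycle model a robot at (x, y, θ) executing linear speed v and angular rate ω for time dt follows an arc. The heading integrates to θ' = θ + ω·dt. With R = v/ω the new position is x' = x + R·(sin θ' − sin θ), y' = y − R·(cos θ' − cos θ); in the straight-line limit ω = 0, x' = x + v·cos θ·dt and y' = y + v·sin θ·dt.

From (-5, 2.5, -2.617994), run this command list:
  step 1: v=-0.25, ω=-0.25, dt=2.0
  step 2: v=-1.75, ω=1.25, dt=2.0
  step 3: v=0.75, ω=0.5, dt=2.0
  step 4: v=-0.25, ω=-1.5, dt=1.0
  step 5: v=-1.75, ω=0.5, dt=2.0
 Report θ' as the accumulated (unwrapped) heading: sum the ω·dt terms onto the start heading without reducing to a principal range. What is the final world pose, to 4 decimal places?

(-5.2645, 7.0312, -0.1180)

step 1: θ'=-3.1180 (R=1.0000) → pose (-4.5236, 2.6337, -3.1180)
step 2: θ'=-0.6180 (R=-1.4000) → pose (-3.7455, 5.1744, -0.6180)
step 3: θ'=0.3820 (R=1.5000) → pose (-2.3172, 5.0051, 0.3820)
step 4: θ'=-1.1180 (R=0.1667) → pose (-2.5292, 5.0868, -1.1180)
step 5: θ'=-0.1180 (R=-3.5000) → pose (-5.2645, 7.0312, -0.1180)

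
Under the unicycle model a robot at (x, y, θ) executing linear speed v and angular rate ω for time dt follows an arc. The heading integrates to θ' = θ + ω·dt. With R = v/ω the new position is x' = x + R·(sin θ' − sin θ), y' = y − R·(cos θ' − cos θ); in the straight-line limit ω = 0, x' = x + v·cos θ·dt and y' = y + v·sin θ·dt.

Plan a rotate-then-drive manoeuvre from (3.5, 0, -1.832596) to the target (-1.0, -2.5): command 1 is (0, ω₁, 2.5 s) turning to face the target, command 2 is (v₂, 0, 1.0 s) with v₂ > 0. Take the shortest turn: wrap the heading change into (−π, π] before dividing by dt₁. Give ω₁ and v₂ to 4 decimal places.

heading to target = atan2(-2.5−0, -1−3.5) = -2.6345
Δθ = wrap(-2.6345 − -1.8326) = -0.8019; ω₁ = Δθ/dt₁ = -0.3208
distance = √((-1−3.5)² + (-2.5−0)²) = 5.1478; v₂ = distance/dt₂ = 5.1478

ω₁ = -0.3208, v₂ = 5.1478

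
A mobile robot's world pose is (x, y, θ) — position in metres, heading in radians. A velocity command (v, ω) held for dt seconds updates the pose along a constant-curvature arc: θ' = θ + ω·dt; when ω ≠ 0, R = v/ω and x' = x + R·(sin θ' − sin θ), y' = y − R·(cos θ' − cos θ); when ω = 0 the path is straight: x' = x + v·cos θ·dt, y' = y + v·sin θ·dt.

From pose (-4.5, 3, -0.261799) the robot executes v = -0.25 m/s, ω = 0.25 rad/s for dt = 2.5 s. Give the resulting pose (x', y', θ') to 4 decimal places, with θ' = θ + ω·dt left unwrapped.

(-5.1141, 2.9688, 0.3632)

θ' = -0.2618 + 0.25·2.5 = 0.3632
R = v/ω = -0.25/0.25 = -1.0000
x' = -4.5 + -1.0000·(sin 0.3632 − sin -0.2618) = -5.1141
y' = 3 − -1.0000·(cos 0.3632 − cos -0.2618) = 2.9688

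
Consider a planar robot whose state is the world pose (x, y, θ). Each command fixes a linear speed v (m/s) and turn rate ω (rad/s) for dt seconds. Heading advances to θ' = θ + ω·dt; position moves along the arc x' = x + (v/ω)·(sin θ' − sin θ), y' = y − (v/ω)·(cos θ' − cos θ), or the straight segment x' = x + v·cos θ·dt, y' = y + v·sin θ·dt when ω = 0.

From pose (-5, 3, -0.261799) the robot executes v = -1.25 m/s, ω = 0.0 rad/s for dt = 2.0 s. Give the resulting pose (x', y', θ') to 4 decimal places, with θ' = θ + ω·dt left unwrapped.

θ' = -0.2618 + 0.0·2.0 = -0.2618
ω = 0 → straight: x' = -5 + -1.25·cos(-0.2618)·2.0 = -7.4148
y' = 3 + -1.25·sin(-0.2618)·2.0 = 3.6470

(-7.4148, 3.6470, -0.2618)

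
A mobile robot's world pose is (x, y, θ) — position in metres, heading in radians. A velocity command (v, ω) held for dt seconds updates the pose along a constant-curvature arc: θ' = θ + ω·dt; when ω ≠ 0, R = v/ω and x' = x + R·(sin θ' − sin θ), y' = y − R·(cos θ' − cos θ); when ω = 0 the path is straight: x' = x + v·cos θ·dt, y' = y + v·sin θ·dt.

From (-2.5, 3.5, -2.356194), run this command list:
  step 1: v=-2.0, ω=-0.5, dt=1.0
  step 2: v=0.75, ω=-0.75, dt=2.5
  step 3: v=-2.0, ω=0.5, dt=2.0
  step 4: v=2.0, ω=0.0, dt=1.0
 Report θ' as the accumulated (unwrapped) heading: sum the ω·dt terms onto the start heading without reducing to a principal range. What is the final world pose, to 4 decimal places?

step 1: θ'=-2.8562 (R=4.0000) → pose (-0.7977, 4.5098, -2.8562)
step 2: θ'=-4.7312 (R=-1.0000) → pose (-2.0791, 5.4881, -4.7312)
step 3: θ'=-3.7312 (R=-4.0000) → pose (-0.3039, 2.0883, -3.7312)
step 4: θ'=-3.7312 (straight) → pose (-1.9662, 3.2003, -3.7312)

(-1.9662, 3.2003, -3.7312)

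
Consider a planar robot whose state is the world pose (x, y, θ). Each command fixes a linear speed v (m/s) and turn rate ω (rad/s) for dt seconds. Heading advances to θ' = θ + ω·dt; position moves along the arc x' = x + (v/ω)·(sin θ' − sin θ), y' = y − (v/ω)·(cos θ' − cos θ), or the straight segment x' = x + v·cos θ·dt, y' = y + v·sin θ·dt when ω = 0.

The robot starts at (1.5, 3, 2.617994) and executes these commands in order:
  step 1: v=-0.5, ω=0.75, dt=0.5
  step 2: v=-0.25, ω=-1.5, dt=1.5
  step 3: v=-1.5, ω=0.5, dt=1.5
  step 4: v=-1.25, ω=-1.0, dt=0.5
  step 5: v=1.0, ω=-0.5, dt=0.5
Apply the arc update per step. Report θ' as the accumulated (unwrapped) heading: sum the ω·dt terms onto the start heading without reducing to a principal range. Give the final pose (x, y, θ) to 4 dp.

step 1: θ'=2.9930 (R=-0.6667) → pose (1.7346, 2.9180, 2.9930)
step 2: θ'=0.7430 (R=0.1667) → pose (1.8227, 2.6305, 0.7430)
step 3: θ'=1.4930 (R=-3.0000) → pose (0.8613, 0.6543, 1.4930)
step 4: θ'=0.9930 (R=1.2500) → pose (0.6621, 0.0687, 0.9930)
step 5: θ'=0.7430 (R=-2.0000) → pose (0.9845, 0.4492, 0.7430)

(0.9845, 0.4492, 0.7430)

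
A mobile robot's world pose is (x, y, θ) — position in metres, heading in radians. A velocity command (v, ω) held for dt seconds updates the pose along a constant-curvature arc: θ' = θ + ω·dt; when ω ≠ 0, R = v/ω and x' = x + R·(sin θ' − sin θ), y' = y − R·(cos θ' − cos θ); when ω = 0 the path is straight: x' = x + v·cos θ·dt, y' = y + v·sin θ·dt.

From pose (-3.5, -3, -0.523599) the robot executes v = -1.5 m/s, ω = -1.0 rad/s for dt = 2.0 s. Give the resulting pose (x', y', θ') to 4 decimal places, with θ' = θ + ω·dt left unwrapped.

(-3.6191, -0.4784, -2.5236)

θ' = -0.5236 + -1.0·2.0 = -2.5236
R = v/ω = -1.5/-1.0 = 1.5000
x' = -3.5 + 1.5000·(sin -2.5236 − sin -0.5236) = -3.6191
y' = -3 − 1.5000·(cos -2.5236 − cos -0.5236) = -0.4784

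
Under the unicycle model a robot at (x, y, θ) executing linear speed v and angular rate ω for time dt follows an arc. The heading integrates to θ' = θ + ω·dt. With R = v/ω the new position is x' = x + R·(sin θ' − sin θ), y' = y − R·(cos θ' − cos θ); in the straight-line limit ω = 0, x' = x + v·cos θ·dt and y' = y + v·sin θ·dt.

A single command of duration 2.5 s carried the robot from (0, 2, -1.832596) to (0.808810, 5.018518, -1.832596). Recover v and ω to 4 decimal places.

v = -1.2500, ω = 0.0000

Δθ = -1.832596 − -1.832596 = 0.000000
ω = Δθ/dt = 0.000000/2.5 = 0.0000
ω = 0 → v = (Δx·cos θ + Δy·sin θ)/dt = -1.2500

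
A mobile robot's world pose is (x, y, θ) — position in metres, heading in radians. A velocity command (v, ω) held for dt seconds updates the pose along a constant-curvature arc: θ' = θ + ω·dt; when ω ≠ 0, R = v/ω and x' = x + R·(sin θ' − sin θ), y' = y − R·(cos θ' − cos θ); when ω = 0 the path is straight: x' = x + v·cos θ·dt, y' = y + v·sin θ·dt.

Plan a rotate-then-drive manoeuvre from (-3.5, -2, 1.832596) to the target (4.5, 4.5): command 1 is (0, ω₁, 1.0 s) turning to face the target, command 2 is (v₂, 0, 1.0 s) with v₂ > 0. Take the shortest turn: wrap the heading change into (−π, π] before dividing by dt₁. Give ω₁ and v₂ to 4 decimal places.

heading to target = atan2(4.5−-2, 4.5−-3.5) = 0.6823
Δθ = wrap(0.6823 − 1.8326) = -1.1503; ω₁ = Δθ/dt₁ = -1.1503
distance = √((4.5−-3.5)² + (4.5−-2)²) = 10.3078; v₂ = distance/dt₂ = 10.3078

ω₁ = -1.1503, v₂ = 10.3078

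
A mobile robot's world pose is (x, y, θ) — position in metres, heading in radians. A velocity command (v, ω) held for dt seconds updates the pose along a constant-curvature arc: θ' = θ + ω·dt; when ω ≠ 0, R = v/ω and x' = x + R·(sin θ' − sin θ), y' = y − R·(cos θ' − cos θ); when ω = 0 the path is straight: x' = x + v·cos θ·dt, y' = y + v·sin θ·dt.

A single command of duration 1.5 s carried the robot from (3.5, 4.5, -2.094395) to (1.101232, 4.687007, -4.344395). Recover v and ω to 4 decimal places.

v = 2.0000, ω = -1.5000

Δθ = -4.344395 − -2.094395 = -2.250000
ω = Δθ/dt = -2.250000/1.5 = -1.5000
R = Δx/(sin θ' − sin θ) = -1.3333
v = R·ω = -1.3333·-1.5000 = 2.0000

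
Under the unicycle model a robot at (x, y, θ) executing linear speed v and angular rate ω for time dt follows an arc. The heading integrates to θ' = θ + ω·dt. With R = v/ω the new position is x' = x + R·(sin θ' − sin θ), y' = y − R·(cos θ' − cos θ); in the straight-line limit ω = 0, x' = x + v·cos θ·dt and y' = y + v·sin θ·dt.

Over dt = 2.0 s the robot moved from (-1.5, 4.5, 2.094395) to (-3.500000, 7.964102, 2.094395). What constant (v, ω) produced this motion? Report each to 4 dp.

Δθ = 2.094395 − 2.094395 = 0.000000
ω = Δθ/dt = 0.000000/2.0 = 0.0000
ω = 0 → v = (Δx·cos θ + Δy·sin θ)/dt = 2.0000

v = 2.0000, ω = 0.0000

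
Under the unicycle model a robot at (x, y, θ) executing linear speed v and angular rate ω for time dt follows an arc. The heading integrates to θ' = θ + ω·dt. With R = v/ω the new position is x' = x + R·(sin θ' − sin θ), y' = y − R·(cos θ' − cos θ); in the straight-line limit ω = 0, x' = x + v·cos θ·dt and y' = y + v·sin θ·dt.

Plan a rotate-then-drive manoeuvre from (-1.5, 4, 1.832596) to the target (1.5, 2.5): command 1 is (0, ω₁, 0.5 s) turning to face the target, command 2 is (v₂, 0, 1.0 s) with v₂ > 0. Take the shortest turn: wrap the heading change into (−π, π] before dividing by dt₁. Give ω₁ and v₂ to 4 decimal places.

heading to target = atan2(2.5−4, 1.5−-1.5) = -0.4636
Δθ = wrap(-0.4636 − 1.8326) = -2.2962; ω₁ = Δθ/dt₁ = -4.5925
distance = √((1.5−-1.5)² + (2.5−4)²) = 3.3541; v₂ = distance/dt₂ = 3.3541

ω₁ = -4.5925, v₂ = 3.3541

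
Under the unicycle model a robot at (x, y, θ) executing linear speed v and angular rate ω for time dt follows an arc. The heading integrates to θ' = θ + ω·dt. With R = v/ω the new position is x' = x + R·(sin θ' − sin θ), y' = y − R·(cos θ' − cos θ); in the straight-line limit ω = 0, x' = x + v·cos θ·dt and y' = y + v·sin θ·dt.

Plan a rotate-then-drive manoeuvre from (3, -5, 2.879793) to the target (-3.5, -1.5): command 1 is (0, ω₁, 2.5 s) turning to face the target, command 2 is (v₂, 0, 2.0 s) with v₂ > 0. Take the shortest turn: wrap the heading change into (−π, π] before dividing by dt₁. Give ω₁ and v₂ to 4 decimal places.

heading to target = atan2(-1.5−-5, -3.5−3) = 2.6477
Δθ = wrap(2.6477 − 2.8798) = -0.2321; ω₁ = Δθ/dt₁ = -0.0929
distance = √((-3.5−3)² + (-1.5−-5)²) = 7.3824; v₂ = distance/dt₂ = 3.6912

ω₁ = -0.0929, v₂ = 3.6912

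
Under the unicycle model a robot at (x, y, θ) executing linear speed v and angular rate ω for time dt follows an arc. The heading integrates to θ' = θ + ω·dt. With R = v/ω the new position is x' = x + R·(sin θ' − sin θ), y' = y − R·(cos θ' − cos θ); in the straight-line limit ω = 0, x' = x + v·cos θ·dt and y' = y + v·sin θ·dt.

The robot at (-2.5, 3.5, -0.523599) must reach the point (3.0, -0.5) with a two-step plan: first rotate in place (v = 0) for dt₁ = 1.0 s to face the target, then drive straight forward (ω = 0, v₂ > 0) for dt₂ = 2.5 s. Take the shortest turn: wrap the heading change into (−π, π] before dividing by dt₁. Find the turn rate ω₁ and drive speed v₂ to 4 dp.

heading to target = atan2(-0.5−3.5, 3−-2.5) = -0.6288
Δθ = wrap(-0.6288 − -0.5236) = -0.1052; ω₁ = Δθ/dt₁ = -0.1052
distance = √((3−-2.5)² + (-0.5−3.5)²) = 6.8007; v₂ = distance/dt₂ = 2.7203

ω₁ = -0.1052, v₂ = 2.7203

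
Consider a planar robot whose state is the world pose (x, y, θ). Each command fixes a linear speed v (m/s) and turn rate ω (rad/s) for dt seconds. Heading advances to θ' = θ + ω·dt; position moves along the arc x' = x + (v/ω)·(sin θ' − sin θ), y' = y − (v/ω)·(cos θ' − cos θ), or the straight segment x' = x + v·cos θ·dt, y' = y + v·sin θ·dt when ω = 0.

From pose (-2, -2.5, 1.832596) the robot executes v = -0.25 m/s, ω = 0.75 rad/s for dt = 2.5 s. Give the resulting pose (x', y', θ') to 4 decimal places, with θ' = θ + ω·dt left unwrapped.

θ' = 1.8326 + 0.75·2.5 = 3.7076
R = v/ω = -0.25/0.75 = -0.3333
x' = -2 + -0.3333·(sin 3.7076 − sin 1.8326) = -1.4993
y' = -2.5 − -0.3333·(cos 3.7076 − cos 1.8326) = -2.6951

(-1.4993, -2.6951, 3.7076)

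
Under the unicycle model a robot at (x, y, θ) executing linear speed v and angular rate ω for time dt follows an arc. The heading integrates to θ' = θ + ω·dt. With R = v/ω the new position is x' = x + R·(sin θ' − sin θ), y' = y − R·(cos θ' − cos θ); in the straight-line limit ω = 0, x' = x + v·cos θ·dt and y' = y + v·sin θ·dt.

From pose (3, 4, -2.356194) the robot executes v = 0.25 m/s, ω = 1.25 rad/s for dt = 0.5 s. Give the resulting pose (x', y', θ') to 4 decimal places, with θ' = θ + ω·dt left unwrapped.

θ' = -2.3562 + 1.25·0.5 = -1.7312
R = v/ω = 0.25/1.25 = 0.2000
x' = 3 + 0.2000·(sin -1.7312 − sin -2.3562) = 2.9440
y' = 4 − 0.2000·(cos -1.7312 − cos -2.3562) = 3.8905

(2.9440, 3.8905, -1.7312)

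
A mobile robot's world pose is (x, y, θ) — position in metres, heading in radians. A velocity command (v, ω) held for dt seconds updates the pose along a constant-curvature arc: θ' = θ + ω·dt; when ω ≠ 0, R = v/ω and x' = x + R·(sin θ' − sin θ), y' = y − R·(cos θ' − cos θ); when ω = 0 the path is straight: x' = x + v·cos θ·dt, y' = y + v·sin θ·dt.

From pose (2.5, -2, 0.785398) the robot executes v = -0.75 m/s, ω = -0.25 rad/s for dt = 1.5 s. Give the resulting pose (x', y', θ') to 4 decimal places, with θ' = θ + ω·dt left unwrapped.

θ' = 0.7854 + -0.25·1.5 = 0.4104
R = v/ω = -0.75/-0.25 = 3.0000
x' = 2.5 + 3.0000·(sin 0.4104 − sin 0.7854) = 1.5756
y' = -2 − 3.0000·(cos 0.4104 − cos 0.7854) = -2.6296

(1.5756, -2.6296, 0.4104)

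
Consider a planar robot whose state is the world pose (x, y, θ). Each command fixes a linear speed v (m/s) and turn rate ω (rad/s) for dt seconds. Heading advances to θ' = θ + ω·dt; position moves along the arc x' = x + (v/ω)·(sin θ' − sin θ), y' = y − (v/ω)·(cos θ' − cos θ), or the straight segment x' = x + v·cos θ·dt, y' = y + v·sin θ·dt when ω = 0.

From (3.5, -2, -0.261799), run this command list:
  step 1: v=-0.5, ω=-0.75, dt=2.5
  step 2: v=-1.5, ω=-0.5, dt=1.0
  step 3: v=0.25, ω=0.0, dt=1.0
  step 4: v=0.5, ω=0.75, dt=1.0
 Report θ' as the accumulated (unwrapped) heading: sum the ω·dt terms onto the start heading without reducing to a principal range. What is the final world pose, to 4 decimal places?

step 1: θ'=-2.1368 (R=0.6667) → pose (3.1098, -0.9985, -2.1368)
step 2: θ'=-2.6368 (R=3.0000) → pose (4.1911, 0.0185, -2.6368)
step 3: θ'=-2.6368 (straight) → pose (3.9723, -0.1024, -2.6368)
step 4: θ'=-1.8868 (R=0.6667) → pose (3.6611, -0.4787, -1.8868)

(3.6611, -0.4787, -1.8868)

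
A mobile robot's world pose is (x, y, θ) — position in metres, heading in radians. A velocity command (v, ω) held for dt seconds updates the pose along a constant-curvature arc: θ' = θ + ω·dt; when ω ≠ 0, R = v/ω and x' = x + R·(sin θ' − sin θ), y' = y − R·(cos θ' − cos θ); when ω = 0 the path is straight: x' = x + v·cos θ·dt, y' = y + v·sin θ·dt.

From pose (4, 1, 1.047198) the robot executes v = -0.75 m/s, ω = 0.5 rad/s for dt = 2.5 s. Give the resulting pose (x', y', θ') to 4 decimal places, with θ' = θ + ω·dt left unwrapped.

θ' = 1.0472 + 0.5·2.5 = 2.2972
R = v/ω = -0.75/0.5 = -1.5000
x' = 4 + -1.5000·(sin 2.2972 − sin 1.0472) = 4.1777
y' = 1 − -1.5000·(cos 2.2972 − cos 1.0472) = -0.7463

(4.1777, -0.7463, 2.2972)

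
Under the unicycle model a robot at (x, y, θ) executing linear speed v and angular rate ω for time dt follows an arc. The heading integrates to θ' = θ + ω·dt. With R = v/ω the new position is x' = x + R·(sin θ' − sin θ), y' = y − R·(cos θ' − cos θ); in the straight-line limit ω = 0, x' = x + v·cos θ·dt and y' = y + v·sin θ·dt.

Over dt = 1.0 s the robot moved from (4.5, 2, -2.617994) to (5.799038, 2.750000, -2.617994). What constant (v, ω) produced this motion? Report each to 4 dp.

Δθ = -2.617994 − -2.617994 = 0.000000
ω = Δθ/dt = 0.000000/1.0 = 0.0000
ω = 0 → v = (Δx·cos θ + Δy·sin θ)/dt = -1.5000

v = -1.5000, ω = 0.0000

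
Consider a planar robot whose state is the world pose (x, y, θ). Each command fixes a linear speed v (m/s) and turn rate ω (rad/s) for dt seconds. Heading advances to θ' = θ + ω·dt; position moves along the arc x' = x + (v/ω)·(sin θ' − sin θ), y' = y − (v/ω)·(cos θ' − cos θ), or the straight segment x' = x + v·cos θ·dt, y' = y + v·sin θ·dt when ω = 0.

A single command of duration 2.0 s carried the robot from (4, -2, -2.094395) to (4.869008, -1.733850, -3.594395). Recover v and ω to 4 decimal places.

v = -0.5000, ω = -0.7500

Δθ = -3.594395 − -2.094395 = -1.500000
ω = Δθ/dt = -1.500000/2.0 = -0.7500
R = Δx/(sin θ' − sin θ) = 0.6667
v = R·ω = 0.6667·-0.7500 = -0.5000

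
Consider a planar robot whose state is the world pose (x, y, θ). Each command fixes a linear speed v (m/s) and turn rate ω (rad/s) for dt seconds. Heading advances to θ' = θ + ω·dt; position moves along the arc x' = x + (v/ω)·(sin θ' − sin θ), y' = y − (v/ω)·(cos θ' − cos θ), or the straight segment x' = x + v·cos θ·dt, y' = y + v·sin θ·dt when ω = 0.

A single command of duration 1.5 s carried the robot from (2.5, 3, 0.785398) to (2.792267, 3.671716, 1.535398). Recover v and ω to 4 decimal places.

v = 0.5000, ω = 0.5000

Δθ = 1.535398 − 0.785398 = 0.750000
ω = Δθ/dt = 0.750000/1.5 = 0.5000
R = −Δy/(cos θ' − cos θ) = 1.0000
v = R·ω = 1.0000·0.5000 = 0.5000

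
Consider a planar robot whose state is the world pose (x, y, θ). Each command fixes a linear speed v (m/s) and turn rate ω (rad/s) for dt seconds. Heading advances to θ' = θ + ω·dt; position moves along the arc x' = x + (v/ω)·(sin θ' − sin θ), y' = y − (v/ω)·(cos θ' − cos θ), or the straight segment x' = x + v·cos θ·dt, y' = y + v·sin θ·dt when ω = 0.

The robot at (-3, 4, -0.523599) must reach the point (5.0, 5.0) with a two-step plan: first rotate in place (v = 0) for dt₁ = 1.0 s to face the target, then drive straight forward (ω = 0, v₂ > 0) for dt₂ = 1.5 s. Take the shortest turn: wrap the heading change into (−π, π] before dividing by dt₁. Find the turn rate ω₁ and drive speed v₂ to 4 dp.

heading to target = atan2(5−4, 5−-3) = 0.1244
Δθ = wrap(0.1244 − -0.5236) = 0.6480; ω₁ = Δθ/dt₁ = 0.6480
distance = √((5−-3)² + (5−4)²) = 8.0623; v₂ = distance/dt₂ = 5.3748

ω₁ = 0.6480, v₂ = 5.3748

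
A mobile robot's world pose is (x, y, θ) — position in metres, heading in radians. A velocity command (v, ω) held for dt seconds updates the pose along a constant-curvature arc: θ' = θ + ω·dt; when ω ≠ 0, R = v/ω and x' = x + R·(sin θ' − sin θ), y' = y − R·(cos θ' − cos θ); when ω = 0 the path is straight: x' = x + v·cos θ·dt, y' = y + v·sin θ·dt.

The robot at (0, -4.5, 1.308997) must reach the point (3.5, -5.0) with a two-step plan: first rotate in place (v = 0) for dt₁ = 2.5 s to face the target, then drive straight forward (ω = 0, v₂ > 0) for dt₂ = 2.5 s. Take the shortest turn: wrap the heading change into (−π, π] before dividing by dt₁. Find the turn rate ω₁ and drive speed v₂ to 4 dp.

ω₁ = -0.5804, v₂ = 1.4142

heading to target = atan2(-5−-4.5, 3.5−0) = -0.1419
Δθ = wrap(-0.1419 − 1.3090) = -1.4509; ω₁ = Δθ/dt₁ = -0.5804
distance = √((3.5−0)² + (-5−-4.5)²) = 3.5355; v₂ = distance/dt₂ = 1.4142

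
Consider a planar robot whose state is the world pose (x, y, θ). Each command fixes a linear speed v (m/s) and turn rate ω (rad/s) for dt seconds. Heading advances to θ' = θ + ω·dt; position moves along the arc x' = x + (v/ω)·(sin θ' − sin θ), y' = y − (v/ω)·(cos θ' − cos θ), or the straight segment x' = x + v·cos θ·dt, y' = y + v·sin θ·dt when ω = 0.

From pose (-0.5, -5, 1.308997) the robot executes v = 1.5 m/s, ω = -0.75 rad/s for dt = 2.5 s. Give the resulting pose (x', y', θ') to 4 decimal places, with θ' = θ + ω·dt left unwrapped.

(2.5044, -3.8295, -0.5660)

θ' = 1.3090 + -0.75·2.5 = -0.5660
R = v/ω = 1.5/-0.75 = -2.0000
x' = -0.5 + -2.0000·(sin -0.5660 − sin 1.3090) = 2.5044
y' = -5 − -2.0000·(cos -0.5660 − cos 1.3090) = -3.8295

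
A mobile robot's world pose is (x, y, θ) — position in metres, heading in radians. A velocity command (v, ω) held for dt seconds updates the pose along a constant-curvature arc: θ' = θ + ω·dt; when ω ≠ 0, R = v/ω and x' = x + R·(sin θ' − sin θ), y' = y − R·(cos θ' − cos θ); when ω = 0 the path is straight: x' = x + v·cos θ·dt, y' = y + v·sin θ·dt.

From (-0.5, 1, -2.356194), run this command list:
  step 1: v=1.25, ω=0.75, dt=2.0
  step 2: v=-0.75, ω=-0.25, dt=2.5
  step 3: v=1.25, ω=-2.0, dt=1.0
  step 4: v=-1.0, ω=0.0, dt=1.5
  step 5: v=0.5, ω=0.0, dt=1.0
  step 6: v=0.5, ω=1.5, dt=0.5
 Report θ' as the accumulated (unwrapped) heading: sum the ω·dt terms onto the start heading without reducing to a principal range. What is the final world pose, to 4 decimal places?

step 1: θ'=-0.8562 (R=1.6667) → pose (-0.5804, -1.2707, -0.8562)
step 2: θ'=-1.4812 (R=3.0000) → pose (-1.3023, 0.4268, -1.4812)
step 3: θ'=-3.4812 (R=-0.6250) → pose (-2.1330, -0.2184, -3.4812)
step 4: θ'=-3.4812 (straight) → pose (-0.7187, -0.7181, -3.4812)
step 5: θ'=-3.4812 (straight) → pose (-1.1901, -0.5515, -3.4812)
step 6: θ'=-2.7312 (R=0.3333) → pose (-1.4341, -0.5602, -2.7312)

(-1.4341, -0.5602, -2.7312)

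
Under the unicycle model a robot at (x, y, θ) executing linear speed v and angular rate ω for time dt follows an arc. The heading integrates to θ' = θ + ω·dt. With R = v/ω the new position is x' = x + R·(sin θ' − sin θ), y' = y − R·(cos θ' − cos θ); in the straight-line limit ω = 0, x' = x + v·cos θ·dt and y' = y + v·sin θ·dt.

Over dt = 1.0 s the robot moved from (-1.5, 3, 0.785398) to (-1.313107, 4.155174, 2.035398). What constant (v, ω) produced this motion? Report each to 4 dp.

v = 1.2500, ω = 1.2500

Δθ = 2.035398 − 0.785398 = 1.250000
ω = Δθ/dt = 1.250000/1.0 = 1.2500
R = −Δy/(cos θ' − cos θ) = 1.0000
v = R·ω = 1.0000·1.2500 = 1.2500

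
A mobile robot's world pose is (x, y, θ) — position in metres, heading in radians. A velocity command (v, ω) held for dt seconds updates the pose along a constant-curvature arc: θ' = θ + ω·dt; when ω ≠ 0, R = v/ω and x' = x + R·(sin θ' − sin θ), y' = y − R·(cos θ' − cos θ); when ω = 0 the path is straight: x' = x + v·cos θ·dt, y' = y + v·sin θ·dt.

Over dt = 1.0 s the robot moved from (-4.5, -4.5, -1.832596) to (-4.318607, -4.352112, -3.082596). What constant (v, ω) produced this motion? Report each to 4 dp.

v = -0.2500, ω = -1.2500

Δθ = -3.082596 − -1.832596 = -1.250000
ω = Δθ/dt = -1.250000/1.0 = -1.2500
R = Δx/(sin θ' − sin θ) = 0.2000
v = R·ω = 0.2000·-1.2500 = -0.2500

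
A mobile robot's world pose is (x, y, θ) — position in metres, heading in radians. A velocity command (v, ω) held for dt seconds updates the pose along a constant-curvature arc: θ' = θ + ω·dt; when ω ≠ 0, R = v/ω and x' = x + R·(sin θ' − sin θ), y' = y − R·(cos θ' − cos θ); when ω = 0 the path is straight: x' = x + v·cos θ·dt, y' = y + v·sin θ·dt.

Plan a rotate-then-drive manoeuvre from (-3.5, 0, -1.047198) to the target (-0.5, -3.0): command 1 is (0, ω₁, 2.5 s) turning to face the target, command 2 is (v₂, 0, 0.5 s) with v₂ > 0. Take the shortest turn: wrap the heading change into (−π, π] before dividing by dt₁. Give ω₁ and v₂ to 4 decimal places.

ω₁ = 0.1047, v₂ = 8.4853

heading to target = atan2(-3−0, -0.5−-3.5) = -0.7854
Δθ = wrap(-0.7854 − -1.0472) = 0.2618; ω₁ = Δθ/dt₁ = 0.1047
distance = √((-0.5−-3.5)² + (-3−0)²) = 4.2426; v₂ = distance/dt₂ = 8.4853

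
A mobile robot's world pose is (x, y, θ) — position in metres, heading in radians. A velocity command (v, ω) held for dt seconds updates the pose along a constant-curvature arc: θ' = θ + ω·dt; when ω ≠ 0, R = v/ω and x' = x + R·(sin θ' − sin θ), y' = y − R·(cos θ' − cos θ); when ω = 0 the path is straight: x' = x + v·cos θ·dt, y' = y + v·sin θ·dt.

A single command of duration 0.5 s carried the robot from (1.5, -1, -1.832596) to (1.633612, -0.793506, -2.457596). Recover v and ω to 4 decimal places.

v = -0.5000, ω = -1.2500

Δθ = -2.457596 − -1.832596 = -0.625000
ω = Δθ/dt = -0.625000/0.5 = -1.2500
R = −Δy/(cos θ' − cos θ) = 0.4000
v = R·ω = 0.4000·-1.2500 = -0.5000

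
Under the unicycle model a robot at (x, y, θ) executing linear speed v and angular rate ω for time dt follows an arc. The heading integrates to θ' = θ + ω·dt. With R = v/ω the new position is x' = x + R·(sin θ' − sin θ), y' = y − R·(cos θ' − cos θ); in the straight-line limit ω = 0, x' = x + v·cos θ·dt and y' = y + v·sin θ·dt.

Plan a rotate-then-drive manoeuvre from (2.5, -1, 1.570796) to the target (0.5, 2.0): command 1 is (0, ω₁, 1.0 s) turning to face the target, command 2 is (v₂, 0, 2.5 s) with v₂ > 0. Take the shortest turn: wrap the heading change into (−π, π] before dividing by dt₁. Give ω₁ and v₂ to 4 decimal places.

heading to target = atan2(2−-1, 0.5−2.5) = 2.1588
Δθ = wrap(2.1588 − 1.5708) = 0.5880; ω₁ = Δθ/dt₁ = 0.5880
distance = √((0.5−2.5)² + (2−-1)²) = 3.6056; v₂ = distance/dt₂ = 1.4422

ω₁ = 0.5880, v₂ = 1.4422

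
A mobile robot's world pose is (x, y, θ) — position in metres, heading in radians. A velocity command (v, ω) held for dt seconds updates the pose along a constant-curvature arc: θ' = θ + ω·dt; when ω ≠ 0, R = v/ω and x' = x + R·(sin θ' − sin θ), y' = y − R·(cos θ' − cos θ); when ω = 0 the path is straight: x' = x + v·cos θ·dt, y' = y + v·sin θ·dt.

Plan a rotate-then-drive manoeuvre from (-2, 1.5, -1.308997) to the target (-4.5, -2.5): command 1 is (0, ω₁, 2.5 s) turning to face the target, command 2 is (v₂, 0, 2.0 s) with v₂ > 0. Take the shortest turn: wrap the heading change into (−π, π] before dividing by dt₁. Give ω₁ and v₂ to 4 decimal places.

ω₁ = -0.3282, v₂ = 2.3585

heading to target = atan2(-2.5−1.5, -4.5−-2) = -2.1294
Δθ = wrap(-2.1294 − -1.3090) = -0.8204; ω₁ = Δθ/dt₁ = -0.3282
distance = √((-4.5−-2)² + (-2.5−1.5)²) = 4.7170; v₂ = distance/dt₂ = 2.3585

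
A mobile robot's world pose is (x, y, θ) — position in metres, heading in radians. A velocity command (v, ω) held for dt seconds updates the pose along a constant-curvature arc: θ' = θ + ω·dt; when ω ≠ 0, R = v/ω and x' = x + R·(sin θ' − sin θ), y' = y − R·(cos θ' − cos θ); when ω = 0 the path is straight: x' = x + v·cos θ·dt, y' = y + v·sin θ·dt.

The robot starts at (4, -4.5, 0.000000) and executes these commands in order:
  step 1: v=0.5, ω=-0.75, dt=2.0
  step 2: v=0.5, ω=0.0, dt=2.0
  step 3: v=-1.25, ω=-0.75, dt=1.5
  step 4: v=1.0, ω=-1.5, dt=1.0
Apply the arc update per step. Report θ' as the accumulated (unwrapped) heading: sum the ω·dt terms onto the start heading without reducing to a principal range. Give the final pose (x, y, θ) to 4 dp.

step 1: θ'=-1.5000 (R=-0.6667) → pose (4.6650, -5.1195, -1.5000)
step 2: θ'=-1.5000 (straight) → pose (4.7357, -6.1170, -1.5000)
step 3: θ'=-2.6250 (R=1.6667) → pose (5.5750, -4.5499, -2.6250)
step 4: θ'=-4.1250 (R=-0.6667) → pose (4.6908, -4.3397, -4.1250)

(4.6908, -4.3397, -4.1250)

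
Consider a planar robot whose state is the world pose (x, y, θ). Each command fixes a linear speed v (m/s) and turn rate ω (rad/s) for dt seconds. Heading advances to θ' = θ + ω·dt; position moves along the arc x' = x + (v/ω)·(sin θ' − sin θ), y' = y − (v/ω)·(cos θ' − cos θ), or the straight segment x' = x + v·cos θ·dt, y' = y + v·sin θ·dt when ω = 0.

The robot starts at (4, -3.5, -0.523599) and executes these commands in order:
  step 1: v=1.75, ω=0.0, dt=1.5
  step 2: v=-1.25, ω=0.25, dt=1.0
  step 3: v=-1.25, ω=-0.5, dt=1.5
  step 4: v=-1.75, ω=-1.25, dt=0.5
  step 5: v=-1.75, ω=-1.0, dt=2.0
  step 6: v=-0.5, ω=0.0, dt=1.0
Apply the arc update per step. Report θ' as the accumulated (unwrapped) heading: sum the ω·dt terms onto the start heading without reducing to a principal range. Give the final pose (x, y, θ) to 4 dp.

(6.4962, -1.2340, -3.6486)

step 1: θ'=-0.5236 (straight) → pose (6.2733, -4.8125, -0.5236)
step 2: θ'=-0.2736 (R=-5.0000) → pose (5.1243, -4.3286, -0.2736)
step 3: θ'=-1.0236 (R=2.5000) → pose (3.6648, -3.2223, -1.0236)
step 4: θ'=-1.6486 (R=1.4000) → pose (3.4647, -2.3851, -1.6486)
step 5: θ'=-3.6486 (R=1.7500) → pose (6.0591, -0.9913, -3.6486)
step 6: θ'=-3.6486 (straight) → pose (6.4962, -1.2340, -3.6486)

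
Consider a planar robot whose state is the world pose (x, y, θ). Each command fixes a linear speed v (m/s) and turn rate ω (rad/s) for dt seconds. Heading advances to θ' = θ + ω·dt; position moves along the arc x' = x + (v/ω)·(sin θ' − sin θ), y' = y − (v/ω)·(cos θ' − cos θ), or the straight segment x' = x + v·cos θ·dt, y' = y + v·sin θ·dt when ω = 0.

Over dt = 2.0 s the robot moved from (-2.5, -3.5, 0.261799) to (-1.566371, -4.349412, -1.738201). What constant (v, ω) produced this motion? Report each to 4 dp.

v = 0.7500, ω = -1.0000

Δθ = -1.738201 − 0.261799 = -2.000000
ω = Δθ/dt = -2.000000/2.0 = -1.0000
R = Δx/(sin θ' − sin θ) = -0.7500
v = R·ω = -0.7500·-1.0000 = 0.7500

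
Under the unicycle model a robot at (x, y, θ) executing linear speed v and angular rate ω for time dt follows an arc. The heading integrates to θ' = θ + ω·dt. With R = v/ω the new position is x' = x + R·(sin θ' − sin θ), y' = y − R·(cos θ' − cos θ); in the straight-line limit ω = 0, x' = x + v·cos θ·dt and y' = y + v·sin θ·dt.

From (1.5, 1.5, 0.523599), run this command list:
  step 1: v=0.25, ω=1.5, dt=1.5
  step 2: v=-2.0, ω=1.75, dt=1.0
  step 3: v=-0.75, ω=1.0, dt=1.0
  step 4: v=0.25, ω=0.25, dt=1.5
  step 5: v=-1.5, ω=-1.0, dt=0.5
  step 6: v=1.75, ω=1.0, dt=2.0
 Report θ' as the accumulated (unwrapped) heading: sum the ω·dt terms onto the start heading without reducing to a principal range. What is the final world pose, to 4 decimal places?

(5.4314, 3.9136, 7.3986)

step 1: θ'=2.7736 (R=0.1667) → pose (1.4766, 1.7998, 2.7736)
step 2: θ'=4.5236 (R=-1.1429) → pose (3.0103, 2.6517, 4.5236)
step 3: θ'=5.5236 (R=-0.7500) → pose (2.7901, 3.3363, 5.5236)
step 4: θ'=5.8986 (R=1.0000) → pose (3.1035, 3.1345, 5.8986)
step 5: θ'=5.3986 (R=1.5000) → pose (2.5058, 3.5745, 5.3986)
step 6: θ'=7.3986 (R=1.7500) → pose (5.4314, 3.9136, 7.3986)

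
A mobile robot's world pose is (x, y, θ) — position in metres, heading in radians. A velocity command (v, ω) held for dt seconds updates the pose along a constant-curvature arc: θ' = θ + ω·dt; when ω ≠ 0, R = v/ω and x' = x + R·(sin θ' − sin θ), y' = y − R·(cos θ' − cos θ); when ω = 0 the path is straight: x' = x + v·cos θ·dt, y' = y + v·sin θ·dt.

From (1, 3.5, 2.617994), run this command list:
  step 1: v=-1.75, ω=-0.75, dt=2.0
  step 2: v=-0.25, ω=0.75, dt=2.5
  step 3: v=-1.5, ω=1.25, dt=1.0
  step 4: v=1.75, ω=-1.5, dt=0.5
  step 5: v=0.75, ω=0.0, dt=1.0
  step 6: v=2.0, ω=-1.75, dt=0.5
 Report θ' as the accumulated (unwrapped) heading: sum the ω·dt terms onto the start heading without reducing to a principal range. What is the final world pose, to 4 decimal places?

(1.1219, -0.1156, 2.6180)

step 1: θ'=1.1180 (R=2.3333) → pose (1.9315, 0.4585, 1.1180)
step 2: θ'=2.9930 (R=-0.3333) → pose (2.1819, -0.0170, 2.9930)
step 3: θ'=4.2430 (R=-1.2000) → pose (3.4298, 0.6269, 4.2430)
step 4: θ'=3.4930 (R=-1.1667) → pose (2.7909, 0.0593, 3.4930)
step 5: θ'=3.4930 (straight) → pose (2.0867, -0.1989, 3.4930)
step 6: θ'=2.6180 (R=-1.1429) → pose (1.1219, -0.1156, 2.6180)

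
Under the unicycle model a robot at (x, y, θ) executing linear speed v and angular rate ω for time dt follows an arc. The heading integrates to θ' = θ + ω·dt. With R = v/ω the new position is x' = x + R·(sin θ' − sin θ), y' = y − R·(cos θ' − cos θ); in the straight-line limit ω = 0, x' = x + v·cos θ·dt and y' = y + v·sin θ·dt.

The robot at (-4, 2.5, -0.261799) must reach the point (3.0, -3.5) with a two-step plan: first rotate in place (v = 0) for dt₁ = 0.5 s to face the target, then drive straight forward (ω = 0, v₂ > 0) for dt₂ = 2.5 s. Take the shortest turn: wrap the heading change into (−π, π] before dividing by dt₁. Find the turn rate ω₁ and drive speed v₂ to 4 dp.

ω₁ = -0.8937, v₂ = 3.6878

heading to target = atan2(-3.5−2.5, 3−-4) = -0.7086
Δθ = wrap(-0.7086 − -0.2618) = -0.4468; ω₁ = Δθ/dt₁ = -0.8937
distance = √((3−-4)² + (-3.5−2.5)²) = 9.2195; v₂ = distance/dt₂ = 3.6878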